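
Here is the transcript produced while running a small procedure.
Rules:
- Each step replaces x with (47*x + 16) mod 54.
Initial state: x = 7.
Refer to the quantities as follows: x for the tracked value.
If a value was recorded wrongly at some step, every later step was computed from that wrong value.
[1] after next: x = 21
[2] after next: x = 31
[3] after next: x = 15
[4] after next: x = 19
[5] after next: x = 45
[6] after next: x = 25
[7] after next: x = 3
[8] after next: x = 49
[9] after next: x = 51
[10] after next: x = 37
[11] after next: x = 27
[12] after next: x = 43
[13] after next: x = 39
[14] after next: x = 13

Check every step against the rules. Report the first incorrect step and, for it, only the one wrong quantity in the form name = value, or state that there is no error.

no error

step 1: x = (47*7 + 16) mod 54 = 21 -> in agreement
step 2: x = (47*21 + 16) mod 54 = 31 -> checks out
step 3: x = (47*31 + 16) mod 54 = 15 -> in agreement
step 4: x = (47*15 + 16) mod 54 = 19 -> no discrepancy
step 5: x = (47*19 + 16) mod 54 = 45 -> consistent with the transcript
step 6: x = (47*45 + 16) mod 54 = 25 -> exactly as logged
step 7: x = (47*25 + 16) mod 54 = 3 -> exactly as logged
step 8: x = (47*3 + 16) mod 54 = 49 -> matches
step 9: x = (47*49 + 16) mod 54 = 51 -> checks out
step 10: x = (47*51 + 16) mod 54 = 37 -> verified
step 11: x = (47*37 + 16) mod 54 = 27 -> in agreement
step 12: x = (47*27 + 16) mod 54 = 43 -> confirmed correct
step 13: x = (47*43 + 16) mod 54 = 39 -> in agreement
step 14: x = (47*39 + 16) mod 54 = 13 -> matches
No step deviates from the rules.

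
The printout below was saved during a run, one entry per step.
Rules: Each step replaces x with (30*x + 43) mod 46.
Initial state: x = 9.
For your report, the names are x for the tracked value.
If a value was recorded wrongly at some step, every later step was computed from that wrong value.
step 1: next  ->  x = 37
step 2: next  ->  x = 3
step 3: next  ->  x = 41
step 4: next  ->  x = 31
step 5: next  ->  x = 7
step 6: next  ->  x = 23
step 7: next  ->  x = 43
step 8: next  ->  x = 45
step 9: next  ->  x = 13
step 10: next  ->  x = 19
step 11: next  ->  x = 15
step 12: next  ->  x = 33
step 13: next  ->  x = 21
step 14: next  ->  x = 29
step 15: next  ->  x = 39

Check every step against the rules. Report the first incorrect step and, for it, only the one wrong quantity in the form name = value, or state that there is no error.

Step 1: x = (30*9 + 43) mod 46 = 37 — in agreement.
Step 2: x = (30*37 + 43) mod 46 = 3 — agrees with the printout.
Step 3: x = (30*3 + 43) mod 46 = 41 — no discrepancy.
Step 4: x = (30*41 + 43) mod 46 = 31 — agrees with the printout.
Step 5: x = (30*31 + 43) mod 46 = 7 — verified.
Step 6: x = (30*7 + 43) mod 46 = 23 — same as recorded.
Step 7: x = (30*23 + 43) mod 46 = 43 — in agreement.
Step 8: x = (30*43 + 43) mod 46 = 45 — same as recorded.
Step 9: x = (30*45 + 43) mod 46 = 13 — no discrepancy.
Step 10: x = (30*13 + 43) mod 46 = 19 — verified.
Step 11: x = (30*19 + 43) mod 46 = 15 — checks out.
Step 12: x = (30*15 + 43) mod 46 = 33 — agrees with the printout.
Step 13: x = (30*33 + 43) mod 46 = 21 — agrees with the printout.
Step 14: x = (30*21 + 43) mod 46 = 29 — agrees with the printout.
Step 15: x = (30*29 + 43) mod 46 = 39 — verified.
Every step is consistent.

no error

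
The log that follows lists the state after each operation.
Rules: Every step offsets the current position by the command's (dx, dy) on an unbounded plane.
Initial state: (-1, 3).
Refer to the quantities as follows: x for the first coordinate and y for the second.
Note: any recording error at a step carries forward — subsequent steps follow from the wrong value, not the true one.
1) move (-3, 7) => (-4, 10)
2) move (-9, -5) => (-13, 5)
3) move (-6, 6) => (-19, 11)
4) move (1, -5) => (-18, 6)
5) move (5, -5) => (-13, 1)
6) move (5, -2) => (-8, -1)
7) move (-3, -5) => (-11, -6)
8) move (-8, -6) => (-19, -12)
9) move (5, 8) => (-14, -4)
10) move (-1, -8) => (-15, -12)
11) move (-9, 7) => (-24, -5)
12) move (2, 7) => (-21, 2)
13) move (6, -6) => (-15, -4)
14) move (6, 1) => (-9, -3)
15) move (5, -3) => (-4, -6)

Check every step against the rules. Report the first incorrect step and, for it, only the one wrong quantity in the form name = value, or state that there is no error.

Recomputing the run from the initial state:
step 1: x = -4, y = 10
step 2: x = -13, y = 5
step 3: x = -19, y = 11
step 4: x = -18, y = 6
step 5: x = -13, y = 1
step 6: x = -8, y = -1
step 7: x = -11, y = -6
step 8: x = -19, y = -12
step 9: x = -14, y = -4
step 10: x = -15, y = -12
step 11: x = -24, y = -5
step 12: x = -22, y = 2
step 13: x = -16, y = -4
step 14: x = -10, y = -3
step 15: x = -5, y = -6
The first disagreement with the log is at step 12, where the value should be x = -22.

step 12, x = -22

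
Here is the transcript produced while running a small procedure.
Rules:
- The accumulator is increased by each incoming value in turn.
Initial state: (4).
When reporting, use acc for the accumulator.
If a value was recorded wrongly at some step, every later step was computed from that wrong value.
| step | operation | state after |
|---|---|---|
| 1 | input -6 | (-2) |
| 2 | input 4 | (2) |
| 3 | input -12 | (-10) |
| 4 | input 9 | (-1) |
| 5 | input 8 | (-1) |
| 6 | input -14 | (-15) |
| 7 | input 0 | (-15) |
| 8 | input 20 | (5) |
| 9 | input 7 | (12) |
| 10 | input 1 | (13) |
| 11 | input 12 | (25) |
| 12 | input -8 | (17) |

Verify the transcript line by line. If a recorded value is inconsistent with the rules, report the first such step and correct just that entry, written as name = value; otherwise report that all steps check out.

step 5, acc = 7

step 1: acc = 4 + -6 = -2 -> verified
step 2: acc = -2 + 4 = 2 -> consistent with the transcript
step 3: acc = 2 + -12 = -10 -> verified
step 4: acc = -10 + 9 = -1 -> verified
step 5: acc = -1 + 8 = 7 -> the transcript has a different value
The earliest wrong entry is at step 5: it should read acc = 7.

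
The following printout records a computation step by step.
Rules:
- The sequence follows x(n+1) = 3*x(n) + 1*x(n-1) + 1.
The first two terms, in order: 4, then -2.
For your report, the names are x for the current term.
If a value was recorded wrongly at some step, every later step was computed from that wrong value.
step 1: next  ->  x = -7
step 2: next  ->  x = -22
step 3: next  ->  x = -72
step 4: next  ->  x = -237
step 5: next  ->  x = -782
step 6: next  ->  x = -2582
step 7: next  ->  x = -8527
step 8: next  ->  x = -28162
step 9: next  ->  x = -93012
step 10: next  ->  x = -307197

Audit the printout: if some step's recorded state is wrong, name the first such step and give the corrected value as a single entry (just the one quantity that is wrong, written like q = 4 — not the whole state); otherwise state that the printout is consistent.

1. x = 3*(-2) + (1)*(4) + (1) = -1 (the entry is off here)
The earliest wrong entry is at step 1: it should read x = -1.

step 1, x = -1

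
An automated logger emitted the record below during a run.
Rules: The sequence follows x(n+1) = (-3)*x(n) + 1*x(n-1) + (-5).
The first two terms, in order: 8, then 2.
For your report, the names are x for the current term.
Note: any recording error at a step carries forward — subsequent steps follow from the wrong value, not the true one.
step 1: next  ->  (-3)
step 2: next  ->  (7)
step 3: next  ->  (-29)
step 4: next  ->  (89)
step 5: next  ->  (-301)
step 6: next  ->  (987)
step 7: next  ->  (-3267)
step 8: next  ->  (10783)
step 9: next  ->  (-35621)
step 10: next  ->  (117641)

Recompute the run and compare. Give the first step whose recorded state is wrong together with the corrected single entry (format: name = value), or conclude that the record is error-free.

1. x = -3*(2) + (1)*(8) + (-5) = -3 (same as recorded)
2. x = -3*(-3) + (1)*(2) + (-5) = 6 (this is not what the record shows)
Conclusion: step 2 carries the first error; the entry should be x = 6.

step 2, x = 6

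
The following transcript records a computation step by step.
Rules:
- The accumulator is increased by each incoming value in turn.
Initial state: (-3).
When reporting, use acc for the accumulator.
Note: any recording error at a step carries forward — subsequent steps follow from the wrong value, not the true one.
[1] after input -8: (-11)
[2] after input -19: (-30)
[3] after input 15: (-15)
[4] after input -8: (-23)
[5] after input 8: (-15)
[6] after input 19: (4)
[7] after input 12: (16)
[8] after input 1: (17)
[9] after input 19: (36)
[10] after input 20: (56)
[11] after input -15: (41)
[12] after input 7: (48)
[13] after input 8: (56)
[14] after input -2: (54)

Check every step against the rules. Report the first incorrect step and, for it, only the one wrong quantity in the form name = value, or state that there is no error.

no error

Recomputing the run from the initial state:
step 1: acc = -11
step 2: acc = -30
step 3: acc = -15
step 4: acc = -23
step 5: acc = -15
step 6: acc = 4
step 7: acc = 16
step 8: acc = 17
step 9: acc = 36
step 10: acc = 56
step 11: acc = 41
step 12: acc = 48
step 13: acc = 56
step 14: acc = 54
This matches the transcript at every step.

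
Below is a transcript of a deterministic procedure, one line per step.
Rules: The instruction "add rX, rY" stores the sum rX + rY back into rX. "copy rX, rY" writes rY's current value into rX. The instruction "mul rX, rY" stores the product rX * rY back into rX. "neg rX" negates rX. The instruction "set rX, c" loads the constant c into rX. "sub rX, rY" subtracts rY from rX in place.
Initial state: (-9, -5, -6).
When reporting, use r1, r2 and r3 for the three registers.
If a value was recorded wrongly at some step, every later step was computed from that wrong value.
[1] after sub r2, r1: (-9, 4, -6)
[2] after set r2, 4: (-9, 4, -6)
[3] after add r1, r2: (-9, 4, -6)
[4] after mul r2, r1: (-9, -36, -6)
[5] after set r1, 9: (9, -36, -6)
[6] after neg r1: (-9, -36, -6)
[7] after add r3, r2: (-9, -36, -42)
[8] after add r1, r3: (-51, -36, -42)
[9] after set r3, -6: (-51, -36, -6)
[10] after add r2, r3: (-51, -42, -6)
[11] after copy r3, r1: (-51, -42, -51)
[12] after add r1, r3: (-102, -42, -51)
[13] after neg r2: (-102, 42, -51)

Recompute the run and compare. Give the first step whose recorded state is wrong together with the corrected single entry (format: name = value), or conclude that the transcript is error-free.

step 3, r1 = -5

Step 1: r2 = -5 - -9 = 4 — confirmed correct.
Step 2: r2 = 4 — consistent with the transcript.
Step 3: r1 = -9 + 4 = -5 — not what was recorded.
The audit stops at step 3: the recorded entry is wrong and should be r1 = -5.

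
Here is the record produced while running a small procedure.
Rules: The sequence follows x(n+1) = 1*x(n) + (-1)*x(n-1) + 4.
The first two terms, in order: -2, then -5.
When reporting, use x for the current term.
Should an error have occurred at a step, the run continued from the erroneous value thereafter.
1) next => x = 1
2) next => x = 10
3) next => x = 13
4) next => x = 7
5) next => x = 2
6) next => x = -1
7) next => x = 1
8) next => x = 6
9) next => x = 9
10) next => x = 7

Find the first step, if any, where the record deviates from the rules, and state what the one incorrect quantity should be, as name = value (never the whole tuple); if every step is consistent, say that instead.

Recomputing the run from the initial state:
step 1: x = 1
step 2: x = 10
step 3: x = 13
step 4: x = 7
step 5: x = -2
step 6: x = -5
step 7: x = 1
step 8: x = 10
step 9: x = 13
step 10: x = 7
The first disagreement with the record is at step 5, where the value should be x = -2.

step 5, x = -2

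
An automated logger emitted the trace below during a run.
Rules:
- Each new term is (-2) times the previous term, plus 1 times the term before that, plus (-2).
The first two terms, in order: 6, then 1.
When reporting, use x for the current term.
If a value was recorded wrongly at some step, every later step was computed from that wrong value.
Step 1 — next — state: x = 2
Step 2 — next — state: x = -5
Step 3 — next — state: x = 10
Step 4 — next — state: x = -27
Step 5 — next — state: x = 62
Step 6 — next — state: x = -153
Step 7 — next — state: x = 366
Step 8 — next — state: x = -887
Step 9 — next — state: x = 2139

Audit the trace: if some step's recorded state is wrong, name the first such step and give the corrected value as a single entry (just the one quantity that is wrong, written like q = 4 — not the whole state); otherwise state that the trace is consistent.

step 1: x = -2*(1) + (1)*(6) + (-2) = 2 -> verified
step 2: x = -2*(2) + (1)*(1) + (-2) = -5 -> exactly as logged
step 3: x = -2*(-5) + (1)*(2) + (-2) = 10 -> matches
step 4: x = -2*(10) + (1)*(-5) + (-2) = -27 -> no discrepancy
step 5: x = -2*(-27) + (1)*(10) + (-2) = 62 -> same as recorded
step 6: x = -2*(62) + (1)*(-27) + (-2) = -153 -> same as recorded
step 7: x = -2*(-153) + (1)*(62) + (-2) = 366 -> confirmed correct
step 8: x = -2*(366) + (1)*(-153) + (-2) = -887 -> agrees with the trace
step 9: x = -2*(-887) + (1)*(366) + (-2) = 2138 -> the trace has a different value
Step 9 is the first one off; corrected, x = 2138.

step 9, x = 2138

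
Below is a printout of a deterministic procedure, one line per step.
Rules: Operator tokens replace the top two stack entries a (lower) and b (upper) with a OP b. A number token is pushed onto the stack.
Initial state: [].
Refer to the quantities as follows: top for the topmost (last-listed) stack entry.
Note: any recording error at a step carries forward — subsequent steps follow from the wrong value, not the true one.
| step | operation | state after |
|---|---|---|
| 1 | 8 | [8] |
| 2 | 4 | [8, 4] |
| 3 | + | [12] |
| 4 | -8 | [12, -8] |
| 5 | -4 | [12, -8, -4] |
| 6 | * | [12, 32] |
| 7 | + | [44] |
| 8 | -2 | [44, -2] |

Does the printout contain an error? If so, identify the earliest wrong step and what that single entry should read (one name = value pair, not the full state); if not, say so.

no error

Step 1: push 8: top = 8 — consistent with the printout.
Step 2: push 4: top = 4 — in agreement.
Step 3: 8 + 4 = 12 — consistent with the printout.
Step 4: push -8: top = -8 — verified.
Step 5: push -4: top = -4 — agrees with the printout.
Step 6: -8 * -4 = 32 — confirmed correct.
Step 7: 12 + 32 = 44 — same as recorded.
Step 8: push -2: top = -2 — consistent with the printout.
The recomputation confirms every line.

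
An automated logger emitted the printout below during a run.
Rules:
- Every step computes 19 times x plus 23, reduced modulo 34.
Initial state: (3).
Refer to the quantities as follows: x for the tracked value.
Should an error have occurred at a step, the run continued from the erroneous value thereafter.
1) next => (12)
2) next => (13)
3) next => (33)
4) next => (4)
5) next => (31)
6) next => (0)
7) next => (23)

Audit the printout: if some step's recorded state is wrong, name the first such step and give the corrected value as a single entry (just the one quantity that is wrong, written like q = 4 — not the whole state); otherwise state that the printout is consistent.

step 1: x = (19*3 + 23) mod 34 = 12 -> agrees with the printout
step 2: x = (19*12 + 23) mod 34 = 13 -> consistent with the printout
step 3: x = (19*13 + 23) mod 34 = 32 -> not what was recorded
That makes step 3 the first incorrect line — x = 32 is what it should show.

step 3, x = 32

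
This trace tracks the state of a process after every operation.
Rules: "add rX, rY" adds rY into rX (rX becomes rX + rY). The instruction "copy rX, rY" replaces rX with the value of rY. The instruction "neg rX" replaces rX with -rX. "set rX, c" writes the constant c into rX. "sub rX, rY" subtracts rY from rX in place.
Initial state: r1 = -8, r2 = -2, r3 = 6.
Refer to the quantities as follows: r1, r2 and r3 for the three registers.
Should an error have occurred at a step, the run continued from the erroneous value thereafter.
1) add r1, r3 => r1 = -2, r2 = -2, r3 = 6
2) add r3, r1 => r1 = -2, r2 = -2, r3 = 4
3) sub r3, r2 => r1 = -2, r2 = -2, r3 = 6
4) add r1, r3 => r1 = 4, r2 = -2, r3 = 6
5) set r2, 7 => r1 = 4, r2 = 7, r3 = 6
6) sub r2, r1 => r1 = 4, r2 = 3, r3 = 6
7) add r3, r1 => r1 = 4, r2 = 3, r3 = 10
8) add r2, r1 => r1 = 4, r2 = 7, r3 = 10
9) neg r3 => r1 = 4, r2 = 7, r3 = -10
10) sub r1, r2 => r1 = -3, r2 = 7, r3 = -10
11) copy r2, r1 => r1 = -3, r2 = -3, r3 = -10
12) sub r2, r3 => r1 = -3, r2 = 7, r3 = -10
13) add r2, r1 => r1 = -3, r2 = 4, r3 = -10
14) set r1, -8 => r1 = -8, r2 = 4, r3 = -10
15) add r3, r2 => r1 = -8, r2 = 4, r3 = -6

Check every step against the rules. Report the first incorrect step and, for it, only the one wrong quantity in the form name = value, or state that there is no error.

Recomputing the run from the initial state:
step 1: r1 = -2, r2 = -2, r3 = 6
step 2: r1 = -2, r2 = -2, r3 = 4
step 3: r1 = -2, r2 = -2, r3 = 6
step 4: r1 = 4, r2 = -2, r3 = 6
step 5: r1 = 4, r2 = 7, r3 = 6
step 6: r1 = 4, r2 = 3, r3 = 6
step 7: r1 = 4, r2 = 3, r3 = 10
step 8: r1 = 4, r2 = 7, r3 = 10
step 9: r1 = 4, r2 = 7, r3 = -10
step 10: r1 = -3, r2 = 7, r3 = -10
step 11: r1 = -3, r2 = -3, r3 = -10
step 12: r1 = -3, r2 = 7, r3 = -10
step 13: r1 = -3, r2 = 4, r3 = -10
step 14: r1 = -8, r2 = 4, r3 = -10
step 15: r1 = -8, r2 = 4, r3 = -6
This matches the trace at every step.

no error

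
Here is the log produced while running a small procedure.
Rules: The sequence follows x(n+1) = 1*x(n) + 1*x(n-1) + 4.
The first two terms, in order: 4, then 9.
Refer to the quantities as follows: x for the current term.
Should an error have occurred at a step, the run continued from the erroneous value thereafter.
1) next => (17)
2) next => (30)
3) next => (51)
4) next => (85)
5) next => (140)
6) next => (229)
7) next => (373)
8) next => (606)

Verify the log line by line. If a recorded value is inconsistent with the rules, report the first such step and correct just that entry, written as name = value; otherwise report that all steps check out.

no error

Recomputing the run from the initial state:
step 1: x = 17
step 2: x = 30
step 3: x = 51
step 4: x = 85
step 5: x = 140
step 6: x = 229
step 7: x = 373
step 8: x = 606
This matches the log at every step.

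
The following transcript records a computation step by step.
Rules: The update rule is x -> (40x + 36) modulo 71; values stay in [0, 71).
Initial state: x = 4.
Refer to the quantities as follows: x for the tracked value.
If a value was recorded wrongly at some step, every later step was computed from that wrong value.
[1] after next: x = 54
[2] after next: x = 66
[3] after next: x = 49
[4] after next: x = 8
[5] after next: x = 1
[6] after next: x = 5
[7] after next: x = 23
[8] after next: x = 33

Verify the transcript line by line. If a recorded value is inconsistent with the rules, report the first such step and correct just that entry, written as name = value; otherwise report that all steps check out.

no error

Step 1: x = (40*4 + 36) mod 71 = 54 — checks out.
Step 2: x = (40*54 + 36) mod 71 = 66 — checks out.
Step 3: x = (40*66 + 36) mod 71 = 49 — exactly as logged.
Step 4: x = (40*49 + 36) mod 71 = 8 — in agreement.
Step 5: x = (40*8 + 36) mod 71 = 1 — same as recorded.
Step 6: x = (40*1 + 36) mod 71 = 5 — confirmed correct.
Step 7: x = (40*5 + 36) mod 71 = 23 — in agreement.
Step 8: x = (40*23 + 36) mod 71 = 33 — confirmed correct.
Every step is consistent.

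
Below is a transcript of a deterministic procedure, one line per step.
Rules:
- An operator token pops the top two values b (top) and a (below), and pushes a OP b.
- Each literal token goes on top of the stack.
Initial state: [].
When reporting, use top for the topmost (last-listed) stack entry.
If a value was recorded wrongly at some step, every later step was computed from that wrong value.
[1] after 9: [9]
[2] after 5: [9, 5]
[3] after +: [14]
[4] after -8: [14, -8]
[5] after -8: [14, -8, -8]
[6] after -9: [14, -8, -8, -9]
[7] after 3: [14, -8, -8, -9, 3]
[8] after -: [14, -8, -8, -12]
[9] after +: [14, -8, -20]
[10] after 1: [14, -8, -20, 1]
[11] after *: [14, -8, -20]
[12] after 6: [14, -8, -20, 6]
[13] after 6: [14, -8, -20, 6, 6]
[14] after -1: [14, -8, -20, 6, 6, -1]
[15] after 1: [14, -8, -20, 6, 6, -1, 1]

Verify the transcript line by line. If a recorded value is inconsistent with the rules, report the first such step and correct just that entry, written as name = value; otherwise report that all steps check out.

Recomputing the run from the initial state:
step 1: [9]
step 2: [9, 5]
step 3: [14]
step 4: [14, -8]
step 5: [14, -8, -8]
step 6: [14, -8, -8, -9]
step 7: [14, -8, -8, -9, 3]
step 8: [14, -8, -8, -12]
step 9: [14, -8, -20]
step 10: [14, -8, -20, 1]
step 11: [14, -8, -20]
step 12: [14, -8, -20, 6]
step 13: [14, -8, -20, 6, 6]
step 14: [14, -8, -20, 6, 6, -1]
step 15: [14, -8, -20, 6, 6, -1, 1]
This matches the transcript at every step.

no error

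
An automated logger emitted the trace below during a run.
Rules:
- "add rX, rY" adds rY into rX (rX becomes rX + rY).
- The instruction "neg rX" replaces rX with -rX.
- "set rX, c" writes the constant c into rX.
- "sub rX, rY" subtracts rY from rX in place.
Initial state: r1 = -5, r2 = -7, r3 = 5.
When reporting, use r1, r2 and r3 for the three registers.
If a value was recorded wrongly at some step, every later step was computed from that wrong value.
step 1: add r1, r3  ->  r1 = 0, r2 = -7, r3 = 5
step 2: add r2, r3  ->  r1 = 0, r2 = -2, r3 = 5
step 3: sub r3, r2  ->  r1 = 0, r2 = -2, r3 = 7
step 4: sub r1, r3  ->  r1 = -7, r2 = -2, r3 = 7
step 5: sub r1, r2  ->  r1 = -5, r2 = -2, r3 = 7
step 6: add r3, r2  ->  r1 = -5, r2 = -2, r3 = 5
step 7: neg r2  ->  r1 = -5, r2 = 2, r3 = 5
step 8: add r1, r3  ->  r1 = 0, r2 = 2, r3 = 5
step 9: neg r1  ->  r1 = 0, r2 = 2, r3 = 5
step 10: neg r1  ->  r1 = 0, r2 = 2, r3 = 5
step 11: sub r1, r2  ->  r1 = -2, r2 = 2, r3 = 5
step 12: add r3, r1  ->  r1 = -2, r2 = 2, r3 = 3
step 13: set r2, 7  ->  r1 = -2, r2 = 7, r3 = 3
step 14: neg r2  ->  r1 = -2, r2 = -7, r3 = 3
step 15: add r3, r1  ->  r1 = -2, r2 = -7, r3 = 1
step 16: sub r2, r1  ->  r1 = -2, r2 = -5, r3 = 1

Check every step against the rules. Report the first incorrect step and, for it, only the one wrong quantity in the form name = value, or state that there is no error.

no error

Recomputing the run from the initial state:
step 1: r1 = 0, r2 = -7, r3 = 5
step 2: r1 = 0, r2 = -2, r3 = 5
step 3: r1 = 0, r2 = -2, r3 = 7
step 4: r1 = -7, r2 = -2, r3 = 7
step 5: r1 = -5, r2 = -2, r3 = 7
step 6: r1 = -5, r2 = -2, r3 = 5
step 7: r1 = -5, r2 = 2, r3 = 5
step 8: r1 = 0, r2 = 2, r3 = 5
step 9: r1 = 0, r2 = 2, r3 = 5
step 10: r1 = 0, r2 = 2, r3 = 5
step 11: r1 = -2, r2 = 2, r3 = 5
step 12: r1 = -2, r2 = 2, r3 = 3
step 13: r1 = -2, r2 = 7, r3 = 3
step 14: r1 = -2, r2 = -7, r3 = 3
step 15: r1 = -2, r2 = -7, r3 = 1
step 16: r1 = -2, r2 = -5, r3 = 1
This matches the trace at every step.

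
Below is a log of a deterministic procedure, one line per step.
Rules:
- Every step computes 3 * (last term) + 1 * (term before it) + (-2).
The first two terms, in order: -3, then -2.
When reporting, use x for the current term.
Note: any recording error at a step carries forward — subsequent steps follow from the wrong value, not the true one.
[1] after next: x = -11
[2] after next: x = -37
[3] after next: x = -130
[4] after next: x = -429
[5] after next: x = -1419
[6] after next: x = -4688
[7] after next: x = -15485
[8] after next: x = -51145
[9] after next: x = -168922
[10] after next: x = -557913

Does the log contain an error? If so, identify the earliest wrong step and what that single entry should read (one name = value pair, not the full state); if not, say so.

step 3, x = -124

1. x = 3*(-2) + (1)*(-3) + (-2) = -11 (exactly as logged)
2. x = 3*(-11) + (1)*(-2) + (-2) = -37 (verified)
3. x = 3*(-37) + (1)*(-11) + (-2) = -124 (first mismatch against the log)
That makes step 3 the first incorrect line — x = -124 is what it should show.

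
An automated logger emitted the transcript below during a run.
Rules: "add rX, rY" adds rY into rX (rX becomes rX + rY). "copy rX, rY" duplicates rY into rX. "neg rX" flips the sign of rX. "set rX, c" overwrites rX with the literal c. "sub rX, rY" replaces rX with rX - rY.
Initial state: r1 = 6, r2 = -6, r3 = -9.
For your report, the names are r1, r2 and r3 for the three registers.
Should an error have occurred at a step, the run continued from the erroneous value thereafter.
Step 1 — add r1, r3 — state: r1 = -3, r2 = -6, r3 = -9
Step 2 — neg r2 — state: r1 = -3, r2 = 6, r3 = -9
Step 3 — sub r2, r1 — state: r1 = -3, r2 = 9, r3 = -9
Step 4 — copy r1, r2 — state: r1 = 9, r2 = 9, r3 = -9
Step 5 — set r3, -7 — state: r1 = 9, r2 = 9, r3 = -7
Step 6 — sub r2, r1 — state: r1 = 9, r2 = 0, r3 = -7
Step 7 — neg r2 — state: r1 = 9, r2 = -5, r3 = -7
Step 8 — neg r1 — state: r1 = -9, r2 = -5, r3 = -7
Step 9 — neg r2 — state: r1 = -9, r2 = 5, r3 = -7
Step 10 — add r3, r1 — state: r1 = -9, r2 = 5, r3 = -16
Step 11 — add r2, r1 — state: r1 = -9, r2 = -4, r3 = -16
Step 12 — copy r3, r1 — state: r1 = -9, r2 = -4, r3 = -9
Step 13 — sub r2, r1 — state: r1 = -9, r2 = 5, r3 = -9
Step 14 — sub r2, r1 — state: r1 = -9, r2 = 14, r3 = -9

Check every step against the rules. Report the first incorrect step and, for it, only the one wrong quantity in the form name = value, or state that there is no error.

Recomputing the run from the initial state:
step 1: r1 = -3, r2 = -6, r3 = -9
step 2: r1 = -3, r2 = 6, r3 = -9
step 3: r1 = -3, r2 = 9, r3 = -9
step 4: r1 = 9, r2 = 9, r3 = -9
step 5: r1 = 9, r2 = 9, r3 = -7
step 6: r1 = 9, r2 = 0, r3 = -7
step 7: r1 = 9, r2 = 0, r3 = -7
step 8: r1 = -9, r2 = 0, r3 = -7
step 9: r1 = -9, r2 = 0, r3 = -7
step 10: r1 = -9, r2 = 0, r3 = -16
step 11: r1 = -9, r2 = -9, r3 = -16
step 12: r1 = -9, r2 = -9, r3 = -9
step 13: r1 = -9, r2 = 0, r3 = -9
step 14: r1 = -9, r2 = 9, r3 = -9
The first disagreement with the transcript is at step 7, where the value should be r2 = 0.

step 7, r2 = 0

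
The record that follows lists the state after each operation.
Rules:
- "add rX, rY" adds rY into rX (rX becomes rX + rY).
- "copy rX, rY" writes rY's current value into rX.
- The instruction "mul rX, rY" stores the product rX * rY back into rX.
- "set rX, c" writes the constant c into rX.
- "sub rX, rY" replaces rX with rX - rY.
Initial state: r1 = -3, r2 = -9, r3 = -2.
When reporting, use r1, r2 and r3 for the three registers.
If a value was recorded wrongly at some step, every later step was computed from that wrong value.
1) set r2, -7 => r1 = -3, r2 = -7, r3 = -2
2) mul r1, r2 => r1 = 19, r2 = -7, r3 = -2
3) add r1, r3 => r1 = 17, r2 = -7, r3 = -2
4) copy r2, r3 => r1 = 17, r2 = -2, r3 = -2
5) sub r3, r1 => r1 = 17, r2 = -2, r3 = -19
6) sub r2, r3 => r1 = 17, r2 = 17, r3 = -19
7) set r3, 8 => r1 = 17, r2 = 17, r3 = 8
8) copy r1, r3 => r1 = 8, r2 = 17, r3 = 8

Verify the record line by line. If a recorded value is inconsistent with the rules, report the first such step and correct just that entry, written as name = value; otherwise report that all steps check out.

Recomputing the run from the initial state:
step 1: r1 = -3, r2 = -7, r3 = -2
step 2: r1 = 21, r2 = -7, r3 = -2
step 3: r1 = 19, r2 = -7, r3 = -2
step 4: r1 = 19, r2 = -2, r3 = -2
step 5: r1 = 19, r2 = -2, r3 = -21
step 6: r1 = 19, r2 = 19, r3 = -21
step 7: r1 = 19, r2 = 19, r3 = 8
step 8: r1 = 8, r2 = 19, r3 = 8
The first disagreement with the record is at step 2, where the value should be r1 = 21.

step 2, r1 = 21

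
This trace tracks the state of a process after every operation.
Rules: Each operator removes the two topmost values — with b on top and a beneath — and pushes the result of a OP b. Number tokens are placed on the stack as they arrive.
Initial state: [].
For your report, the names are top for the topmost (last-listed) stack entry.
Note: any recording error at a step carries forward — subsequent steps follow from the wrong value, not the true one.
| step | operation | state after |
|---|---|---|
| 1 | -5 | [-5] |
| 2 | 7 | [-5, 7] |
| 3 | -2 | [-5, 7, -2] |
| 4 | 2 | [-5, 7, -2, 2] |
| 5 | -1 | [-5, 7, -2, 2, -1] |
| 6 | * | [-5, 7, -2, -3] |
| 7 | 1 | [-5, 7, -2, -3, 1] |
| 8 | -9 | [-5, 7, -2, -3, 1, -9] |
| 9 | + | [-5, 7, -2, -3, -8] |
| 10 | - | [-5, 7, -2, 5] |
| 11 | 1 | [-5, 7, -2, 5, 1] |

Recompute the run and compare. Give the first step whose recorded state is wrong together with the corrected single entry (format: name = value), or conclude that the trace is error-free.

step 6, top = -2

step 1: push -5: top = -5 -> no discrepancy
step 2: push 7: top = 7 -> confirmed correct
step 3: push -2: top = -2 -> agrees with the trace
step 4: push 2: top = 2 -> confirmed correct
step 5: push -1: top = -1 -> same as recorded
step 6: 2 * -1 = -2 -> a discrepancy with the trace
So the first discrepancy is step 6, where the right value is top = -2.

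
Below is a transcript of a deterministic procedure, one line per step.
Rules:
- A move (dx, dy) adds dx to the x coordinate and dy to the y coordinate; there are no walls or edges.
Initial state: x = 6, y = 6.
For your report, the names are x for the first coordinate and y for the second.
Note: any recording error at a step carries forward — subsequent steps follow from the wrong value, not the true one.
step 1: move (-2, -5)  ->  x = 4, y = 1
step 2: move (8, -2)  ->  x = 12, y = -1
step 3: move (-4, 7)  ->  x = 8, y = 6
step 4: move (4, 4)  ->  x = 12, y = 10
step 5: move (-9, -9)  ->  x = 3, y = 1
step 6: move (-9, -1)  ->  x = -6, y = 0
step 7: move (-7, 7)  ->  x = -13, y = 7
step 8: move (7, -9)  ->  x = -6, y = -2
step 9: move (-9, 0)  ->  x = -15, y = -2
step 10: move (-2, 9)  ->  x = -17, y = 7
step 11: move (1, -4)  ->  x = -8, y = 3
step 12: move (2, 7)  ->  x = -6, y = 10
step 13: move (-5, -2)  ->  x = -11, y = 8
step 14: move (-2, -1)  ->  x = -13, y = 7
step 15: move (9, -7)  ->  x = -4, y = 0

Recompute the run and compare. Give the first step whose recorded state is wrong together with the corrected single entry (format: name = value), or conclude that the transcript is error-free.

Step 1: x = 6 + (-2) = 4, y = 6 + (-5) = 1 — consistent with the transcript.
Step 2: x = 4 + (8) = 12, y = 1 + (-2) = -1 — consistent with the transcript.
Step 3: x = 12 + (-4) = 8, y = -1 + (7) = 6 — agrees with the transcript.
Step 4: x = 8 + (4) = 12, y = 6 + (4) = 10 — confirmed correct.
Step 5: x = 12 + (-9) = 3, y = 10 + (-9) = 1 — exactly as logged.
Step 6: x = 3 + (-9) = -6, y = 1 + (-1) = 0 — confirmed correct.
Step 7: x = -6 + (-7) = -13, y = 0 + (7) = 7 — checks out.
Step 8: x = -13 + (7) = -6, y = 7 + (-9) = -2 — checks out.
Step 9: x = -6 + (-9) = -15, y = -2 + (0) = -2 — matches.
Step 10: x = -15 + (-2) = -17, y = -2 + (9) = 7 — exactly as logged.
Step 11: x = -17 + (1) = -16, y = 7 + (-4) = 3 — this is not what the transcript shows.
Conclusion: step 11 carries the first error; the entry should be x = -16.

step 11, x = -16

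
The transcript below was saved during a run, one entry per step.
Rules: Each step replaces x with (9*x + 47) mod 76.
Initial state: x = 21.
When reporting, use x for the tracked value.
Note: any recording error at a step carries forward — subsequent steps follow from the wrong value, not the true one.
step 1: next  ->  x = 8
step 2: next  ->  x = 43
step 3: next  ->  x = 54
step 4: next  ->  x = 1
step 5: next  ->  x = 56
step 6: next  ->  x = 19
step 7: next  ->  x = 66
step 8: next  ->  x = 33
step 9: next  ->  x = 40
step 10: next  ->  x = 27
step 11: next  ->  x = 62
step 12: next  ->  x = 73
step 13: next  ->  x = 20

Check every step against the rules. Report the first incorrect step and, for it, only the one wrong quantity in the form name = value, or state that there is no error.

1. x = (9*21 + 47) mod 76 = 8 (same as recorded)
2. x = (9*8 + 47) mod 76 = 43 (checks out)
3. x = (9*43 + 47) mod 76 = 54 (checks out)
4. x = (9*54 + 47) mod 76 = 1 (exactly as logged)
5. x = (9*1 + 47) mod 76 = 56 (consistent with the transcript)
6. x = (9*56 + 47) mod 76 = 19 (consistent with the transcript)
7. x = (9*19 + 47) mod 76 = 66 (exactly as logged)
8. x = (9*66 + 47) mod 76 = 33 (confirmed correct)
9. x = (9*33 + 47) mod 76 = 40 (in agreement)
10. x = (9*40 + 47) mod 76 = 27 (in agreement)
11. x = (9*27 + 47) mod 76 = 62 (no discrepancy)
12. x = (9*62 + 47) mod 76 = 73 (in agreement)
13. x = (9*73 + 47) mod 76 = 20 (exactly as logged)
Nothing is out of place; the run is error-free.

no error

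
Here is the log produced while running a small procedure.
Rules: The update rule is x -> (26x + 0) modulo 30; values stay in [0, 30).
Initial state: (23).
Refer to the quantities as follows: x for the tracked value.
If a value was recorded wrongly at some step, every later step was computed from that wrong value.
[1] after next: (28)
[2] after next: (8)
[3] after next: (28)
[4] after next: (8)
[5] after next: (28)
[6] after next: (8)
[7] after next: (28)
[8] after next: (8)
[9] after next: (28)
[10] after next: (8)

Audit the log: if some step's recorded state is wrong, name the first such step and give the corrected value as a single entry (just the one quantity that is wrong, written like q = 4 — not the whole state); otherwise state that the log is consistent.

step 1: x = (26*23 + 0) mod 30 = 28 -> consistent with the log
step 2: x = (26*28 + 0) mod 30 = 8 -> exactly as logged
step 3: x = (26*8 + 0) mod 30 = 28 -> verified
step 4: x = (26*28 + 0) mod 30 = 8 -> matches
step 5: x = (26*8 + 0) mod 30 = 28 -> verified
step 6: x = (26*28 + 0) mod 30 = 8 -> agrees with the log
step 7: x = (26*8 + 0) mod 30 = 28 -> in agreement
step 8: x = (26*28 + 0) mod 30 = 8 -> agrees with the log
step 9: x = (26*8 + 0) mod 30 = 28 -> matches
step 10: x = (26*28 + 0) mod 30 = 8 -> verified
Every step is consistent.

no error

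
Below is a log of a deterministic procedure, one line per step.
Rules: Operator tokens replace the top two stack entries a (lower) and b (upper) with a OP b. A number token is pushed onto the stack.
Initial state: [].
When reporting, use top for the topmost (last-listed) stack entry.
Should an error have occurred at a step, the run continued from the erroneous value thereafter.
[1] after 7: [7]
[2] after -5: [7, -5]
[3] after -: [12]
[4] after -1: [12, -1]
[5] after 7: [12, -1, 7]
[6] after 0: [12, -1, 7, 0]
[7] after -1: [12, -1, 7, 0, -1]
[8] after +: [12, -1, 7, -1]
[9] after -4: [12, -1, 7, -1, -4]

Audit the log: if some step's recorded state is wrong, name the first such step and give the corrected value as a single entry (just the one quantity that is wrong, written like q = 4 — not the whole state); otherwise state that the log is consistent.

no error

Recomputing the run from the initial state:
step 1: [7]
step 2: [7, -5]
step 3: [12]
step 4: [12, -1]
step 5: [12, -1, 7]
step 6: [12, -1, 7, 0]
step 7: [12, -1, 7, 0, -1]
step 8: [12, -1, 7, -1]
step 9: [12, -1, 7, -1, -4]
This matches the log at every step.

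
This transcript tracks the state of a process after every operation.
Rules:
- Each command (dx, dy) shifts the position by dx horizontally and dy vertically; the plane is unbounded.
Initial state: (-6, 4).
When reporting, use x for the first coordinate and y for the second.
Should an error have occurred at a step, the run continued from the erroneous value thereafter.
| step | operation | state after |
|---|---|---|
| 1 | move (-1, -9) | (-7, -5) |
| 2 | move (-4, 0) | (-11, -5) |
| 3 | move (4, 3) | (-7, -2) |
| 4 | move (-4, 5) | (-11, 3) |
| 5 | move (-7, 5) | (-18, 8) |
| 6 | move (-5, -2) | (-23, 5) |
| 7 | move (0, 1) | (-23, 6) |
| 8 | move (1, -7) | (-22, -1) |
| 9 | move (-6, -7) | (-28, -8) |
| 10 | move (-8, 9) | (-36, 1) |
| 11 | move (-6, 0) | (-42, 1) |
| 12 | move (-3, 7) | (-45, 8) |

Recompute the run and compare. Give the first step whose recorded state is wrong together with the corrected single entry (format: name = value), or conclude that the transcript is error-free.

1. x = -6 + (-1) = -7, y = 4 + (-9) = -5 (consistent with the transcript)
2. x = -7 + (-4) = -11, y = -5 + (0) = -5 (confirmed correct)
3. x = -11 + (4) = -7, y = -5 + (3) = -2 (exactly as logged)
4. x = -7 + (-4) = -11, y = -2 + (5) = 3 (verified)
5. x = -11 + (-7) = -18, y = 3 + (5) = 8 (no discrepancy)
6. x = -18 + (-5) = -23, y = 8 + (-2) = 6 (the transcript disagrees here)
First deviation found at step 6; the corrected entry is y = 6.

step 6, y = 6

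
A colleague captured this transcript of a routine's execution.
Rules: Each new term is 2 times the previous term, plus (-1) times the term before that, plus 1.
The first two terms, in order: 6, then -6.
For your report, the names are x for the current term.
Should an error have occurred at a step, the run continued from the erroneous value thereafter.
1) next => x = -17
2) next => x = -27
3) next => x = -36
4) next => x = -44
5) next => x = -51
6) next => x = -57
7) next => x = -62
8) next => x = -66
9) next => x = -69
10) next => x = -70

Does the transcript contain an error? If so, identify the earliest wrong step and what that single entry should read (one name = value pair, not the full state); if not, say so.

Recomputing the run from the initial state:
step 1: x = -17
step 2: x = -27
step 3: x = -36
step 4: x = -44
step 5: x = -51
step 6: x = -57
step 7: x = -62
step 8: x = -66
step 9: x = -69
step 10: x = -71
The first disagreement with the transcript is at step 10, where the value should be x = -71.

step 10, x = -71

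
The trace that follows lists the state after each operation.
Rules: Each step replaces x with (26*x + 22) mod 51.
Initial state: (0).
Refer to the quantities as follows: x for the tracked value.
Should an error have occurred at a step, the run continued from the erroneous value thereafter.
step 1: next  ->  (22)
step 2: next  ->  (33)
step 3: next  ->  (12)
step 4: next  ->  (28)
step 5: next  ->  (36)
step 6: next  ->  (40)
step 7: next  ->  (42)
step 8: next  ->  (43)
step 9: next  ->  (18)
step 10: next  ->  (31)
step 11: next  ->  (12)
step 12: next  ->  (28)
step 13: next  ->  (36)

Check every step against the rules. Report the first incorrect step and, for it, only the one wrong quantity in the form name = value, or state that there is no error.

step 3, x = 13

Recomputing the run from the initial state:
step 1: x = 22
step 2: x = 33
step 3: x = 13
step 4: x = 3
step 5: x = 49
step 6: x = 21
step 7: x = 7
step 8: x = 0
step 9: x = 22
step 10: x = 33
step 11: x = 13
step 12: x = 3
step 13: x = 49
The first disagreement with the trace is at step 3, where the value should be x = 13.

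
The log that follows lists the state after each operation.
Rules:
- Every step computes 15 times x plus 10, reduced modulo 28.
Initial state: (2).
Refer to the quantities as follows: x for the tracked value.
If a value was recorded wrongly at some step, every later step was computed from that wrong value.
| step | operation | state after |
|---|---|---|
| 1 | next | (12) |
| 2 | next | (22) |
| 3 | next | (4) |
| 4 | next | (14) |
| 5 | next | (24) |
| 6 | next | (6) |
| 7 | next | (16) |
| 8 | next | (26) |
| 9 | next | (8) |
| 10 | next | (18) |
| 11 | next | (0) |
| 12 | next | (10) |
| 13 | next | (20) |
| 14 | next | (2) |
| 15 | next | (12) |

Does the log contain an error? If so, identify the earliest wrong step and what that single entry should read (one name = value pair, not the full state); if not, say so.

no error

step 1: x = (15*2 + 10) mod 28 = 12 -> verified
step 2: x = (15*12 + 10) mod 28 = 22 -> verified
step 3: x = (15*22 + 10) mod 28 = 4 -> agrees with the log
step 4: x = (15*4 + 10) mod 28 = 14 -> checks out
step 5: x = (15*14 + 10) mod 28 = 24 -> consistent with the log
step 6: x = (15*24 + 10) mod 28 = 6 -> confirmed correct
step 7: x = (15*6 + 10) mod 28 = 16 -> checks out
step 8: x = (15*16 + 10) mod 28 = 26 -> confirmed correct
step 9: x = (15*26 + 10) mod 28 = 8 -> exactly as logged
step 10: x = (15*8 + 10) mod 28 = 18 -> confirmed correct
step 11: x = (15*18 + 10) mod 28 = 0 -> confirmed correct
step 12: x = (15*0 + 10) mod 28 = 10 -> same as recorded
step 13: x = (15*10 + 10) mod 28 = 20 -> in agreement
step 14: x = (15*20 + 10) mod 28 = 2 -> no discrepancy
step 15: x = (15*2 + 10) mod 28 = 12 -> exactly as logged
All steps check out; nothing to correct.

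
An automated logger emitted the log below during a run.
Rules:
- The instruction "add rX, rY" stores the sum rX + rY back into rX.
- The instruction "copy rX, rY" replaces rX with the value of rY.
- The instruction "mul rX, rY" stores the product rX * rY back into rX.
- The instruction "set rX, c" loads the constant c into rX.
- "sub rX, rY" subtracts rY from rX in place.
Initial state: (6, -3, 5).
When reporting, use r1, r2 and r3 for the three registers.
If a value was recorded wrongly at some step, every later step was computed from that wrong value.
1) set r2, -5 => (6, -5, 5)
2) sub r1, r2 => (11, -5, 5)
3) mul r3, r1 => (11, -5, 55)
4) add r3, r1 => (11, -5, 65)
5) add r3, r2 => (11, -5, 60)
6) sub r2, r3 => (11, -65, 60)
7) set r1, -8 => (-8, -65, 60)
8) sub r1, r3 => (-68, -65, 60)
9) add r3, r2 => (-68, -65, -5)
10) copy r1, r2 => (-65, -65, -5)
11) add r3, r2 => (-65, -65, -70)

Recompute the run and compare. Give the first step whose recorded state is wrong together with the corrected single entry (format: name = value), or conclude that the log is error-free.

Recomputing the run from the initial state:
step 1: r1 = 6, r2 = -5, r3 = 5
step 2: r1 = 11, r2 = -5, r3 = 5
step 3: r1 = 11, r2 = -5, r3 = 55
step 4: r1 = 11, r2 = -5, r3 = 66
step 5: r1 = 11, r2 = -5, r3 = 61
step 6: r1 = 11, r2 = -66, r3 = 61
step 7: r1 = -8, r2 = -66, r3 = 61
step 8: r1 = -69, r2 = -66, r3 = 61
step 9: r1 = -69, r2 = -66, r3 = -5
step 10: r1 = -66, r2 = -66, r3 = -5
step 11: r1 = -66, r2 = -66, r3 = -71
The first disagreement with the log is at step 4, where the value should be r3 = 66.

step 4, r3 = 66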